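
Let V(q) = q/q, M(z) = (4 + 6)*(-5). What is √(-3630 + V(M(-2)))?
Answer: I*√3629 ≈ 60.241*I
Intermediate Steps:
M(z) = -50 (M(z) = 10*(-5) = -50)
V(q) = 1
√(-3630 + V(M(-2))) = √(-3630 + 1) = √(-3629) = I*√3629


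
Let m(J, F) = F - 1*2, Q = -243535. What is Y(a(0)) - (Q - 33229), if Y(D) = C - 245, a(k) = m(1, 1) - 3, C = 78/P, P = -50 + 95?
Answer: 4147811/15 ≈ 2.7652e+5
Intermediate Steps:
P = 45
m(J, F) = -2 + F (m(J, F) = F - 2 = -2 + F)
C = 26/15 (C = 78/45 = 78*(1/45) = 26/15 ≈ 1.7333)
a(k) = -4 (a(k) = (-2 + 1) - 3 = -1 - 3 = -4)
Y(D) = -3649/15 (Y(D) = 26/15 - 245 = -3649/15)
Y(a(0)) - (Q - 33229) = -3649/15 - (-243535 - 33229) = -3649/15 - 1*(-276764) = -3649/15 + 276764 = 4147811/15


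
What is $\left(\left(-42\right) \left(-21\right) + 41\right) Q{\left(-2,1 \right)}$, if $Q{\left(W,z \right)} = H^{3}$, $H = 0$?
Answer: $0$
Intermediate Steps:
$Q{\left(W,z \right)} = 0$ ($Q{\left(W,z \right)} = 0^{3} = 0$)
$\left(\left(-42\right) \left(-21\right) + 41\right) Q{\left(-2,1 \right)} = \left(\left(-42\right) \left(-21\right) + 41\right) 0 = \left(882 + 41\right) 0 = 923 \cdot 0 = 0$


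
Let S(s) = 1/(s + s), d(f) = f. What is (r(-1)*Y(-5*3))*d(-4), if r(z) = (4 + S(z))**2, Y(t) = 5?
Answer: -245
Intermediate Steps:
S(s) = 1/(2*s)
r(z) = (4 + 1/(2*z))**2
(r(-1)*Y(-5*3))*d(-4) = (((1/4)*(1 + 8*(-1))**2/(-1)**2)*5)*(-4) = (((1/4)*1*(1 - 8)**2)*5)*(-4) = (((1/4)*1*(-7)**2)*5)*(-4) = (((1/4)*1*49)*5)*(-4) = ((49/4)*5)*(-4) = (245/4)*(-4) = -245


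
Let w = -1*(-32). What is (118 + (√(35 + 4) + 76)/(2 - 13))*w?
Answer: 39104/11 - 32*√39/11 ≈ 3536.7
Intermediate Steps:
w = 32
(118 + (√(35 + 4) + 76)/(2 - 13))*w = (118 + (√(35 + 4) + 76)/(2 - 13))*32 = (118 + (√39 + 76)/(-11))*32 = (118 + (76 + √39)*(-1/11))*32 = (118 + (-76/11 - √39/11))*32 = (1222/11 - √39/11)*32 = 39104/11 - 32*√39/11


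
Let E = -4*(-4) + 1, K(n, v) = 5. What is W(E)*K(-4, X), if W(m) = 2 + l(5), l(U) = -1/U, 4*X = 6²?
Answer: 9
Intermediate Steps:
X = 9 (X = (¼)*6² = (¼)*36 = 9)
E = 17 (E = 16 + 1 = 17)
W(m) = 9/5 (W(m) = 2 - 1/5 = 2 - 1*⅕ = 2 - ⅕ = 9/5)
W(E)*K(-4, X) = (9/5)*5 = 9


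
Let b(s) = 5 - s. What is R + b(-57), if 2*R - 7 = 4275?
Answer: 2203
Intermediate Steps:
R = 2141 (R = 7/2 + (1/2)*4275 = 7/2 + 4275/2 = 2141)
R + b(-57) = 2141 + (5 - 1*(-57)) = 2141 + (5 + 57) = 2141 + 62 = 2203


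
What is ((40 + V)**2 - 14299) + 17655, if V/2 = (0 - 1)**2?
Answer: 5120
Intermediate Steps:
V = 2 (V = 2*(0 - 1)**2 = 2*(-1)**2 = 2*1 = 2)
((40 + V)**2 - 14299) + 17655 = ((40 + 2)**2 - 14299) + 17655 = (42**2 - 14299) + 17655 = (1764 - 14299) + 17655 = -12535 + 17655 = 5120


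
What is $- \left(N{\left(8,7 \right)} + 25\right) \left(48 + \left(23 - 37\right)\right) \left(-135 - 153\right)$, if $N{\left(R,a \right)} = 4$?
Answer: $283968$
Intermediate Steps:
$- \left(N{\left(8,7 \right)} + 25\right) \left(48 + \left(23 - 37\right)\right) \left(-135 - 153\right) = - \left(4 + 25\right) \left(48 + \left(23 - 37\right)\right) \left(-135 - 153\right) = - 29 \left(48 - 14\right) \left(-288\right) = - 29 \cdot 34 \left(-288\right) = \left(-1\right) 986 \left(-288\right) = \left(-986\right) \left(-288\right) = 283968$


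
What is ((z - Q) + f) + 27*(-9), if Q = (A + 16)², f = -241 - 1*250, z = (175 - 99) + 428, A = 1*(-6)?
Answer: -330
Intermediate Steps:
A = -6
z = 504 (z = 76 + 428 = 504)
f = -491 (f = -241 - 250 = -491)
Q = 100 (Q = (-6 + 16)² = 10² = 100)
((z - Q) + f) + 27*(-9) = ((504 - 1*100) - 491) + 27*(-9) = ((504 - 100) - 491) - 243 = (404 - 491) - 243 = -87 - 243 = -330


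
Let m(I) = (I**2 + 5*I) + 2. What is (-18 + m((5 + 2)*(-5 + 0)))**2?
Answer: 1069156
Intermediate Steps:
m(I) = 2 + I**2 + 5*I
(-18 + m((5 + 2)*(-5 + 0)))**2 = (-18 + (2 + ((5 + 2)*(-5 + 0))**2 + 5*((5 + 2)*(-5 + 0))))**2 = (-18 + (2 + (7*(-5))**2 + 5*(7*(-5))))**2 = (-18 + (2 + (-35)**2 + 5*(-35)))**2 = (-18 + (2 + 1225 - 175))**2 = (-18 + 1052)**2 = 1034**2 = 1069156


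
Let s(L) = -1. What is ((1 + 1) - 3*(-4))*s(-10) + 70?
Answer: 56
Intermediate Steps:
((1 + 1) - 3*(-4))*s(-10) + 70 = ((1 + 1) - 3*(-4))*(-1) + 70 = (2 + 12)*(-1) + 70 = 14*(-1) + 70 = -14 + 70 = 56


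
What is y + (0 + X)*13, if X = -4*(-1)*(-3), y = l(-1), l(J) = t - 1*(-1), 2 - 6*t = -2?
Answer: -463/3 ≈ -154.33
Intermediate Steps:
t = ⅔ (t = ⅓ - ⅙*(-2) = ⅓ + ⅓ = ⅔ ≈ 0.66667)
l(J) = 5/3 (l(J) = ⅔ - 1*(-1) = ⅔ + 1 = 5/3)
y = 5/3 ≈ 1.6667
X = -12 (X = 4*(-3) = -12)
y + (0 + X)*13 = 5/3 + (0 - 12)*13 = 5/3 - 12*13 = 5/3 - 156 = -463/3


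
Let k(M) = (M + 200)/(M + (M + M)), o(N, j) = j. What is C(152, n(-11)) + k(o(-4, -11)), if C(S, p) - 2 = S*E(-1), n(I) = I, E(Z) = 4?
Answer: 6647/11 ≈ 604.27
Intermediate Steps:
C(S, p) = 2 + 4*S (C(S, p) = 2 + S*4 = 2 + 4*S)
k(M) = (200 + M)/(3*M) (k(M) = (200 + M)/(M + 2*M) = (200 + M)/((3*M)) = (200 + M)*(1/(3*M)) = (200 + M)/(3*M))
C(152, n(-11)) + k(o(-4, -11)) = (2 + 4*152) + (⅓)*(200 - 11)/(-11) = (2 + 608) + (⅓)*(-1/11)*189 = 610 - 63/11 = 6647/11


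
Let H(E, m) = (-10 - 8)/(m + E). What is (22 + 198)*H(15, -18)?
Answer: 1320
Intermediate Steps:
H(E, m) = -18/(E + m)
(22 + 198)*H(15, -18) = (22 + 198)*(-18/(15 - 18)) = 220*(-18/(-3)) = 220*(-18*(-⅓)) = 220*6 = 1320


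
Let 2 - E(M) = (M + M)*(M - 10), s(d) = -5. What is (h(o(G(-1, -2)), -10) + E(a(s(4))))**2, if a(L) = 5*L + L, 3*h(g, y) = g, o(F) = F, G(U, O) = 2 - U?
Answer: 5745609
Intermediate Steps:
h(g, y) = g/3
a(L) = 6*L
E(M) = 2 - 2*M*(-10 + M) (E(M) = 2 - (M + M)*(M - 10) = 2 - 2*M*(-10 + M))
(h(o(G(-1, -2)), -10) + E(a(s(4))))**2 = ((2 - 1*(-1))/3 + (2 - 2*(6*(-5))**2 + 20*(6*(-5))))**2 = ((2 + 1)/3 + (2 - 2*(-30)**2 + 20*(-30)))**2 = ((1/3)*3 + (2 - 2*900 - 600))**2 = (1 + (2 - 1800 - 600))**2 = (1 - 2398)**2 = (-2397)**2 = 5745609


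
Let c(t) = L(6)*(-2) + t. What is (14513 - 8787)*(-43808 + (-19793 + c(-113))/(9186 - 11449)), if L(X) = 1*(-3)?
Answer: -567547400504/2263 ≈ -2.5079e+8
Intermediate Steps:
L(X) = -3
c(t) = 6 + t (c(t) = -3*(-2) + t = 6 + t)
(14513 - 8787)*(-43808 + (-19793 + c(-113))/(9186 - 11449)) = (14513 - 8787)*(-43808 + (-19793 + (6 - 113))/(9186 - 11449)) = 5726*(-43808 + (-19793 - 107)/(-2263)) = 5726*(-43808 - 19900*(-1/2263)) = 5726*(-43808 + 19900/2263) = 5726*(-99117604/2263) = -567547400504/2263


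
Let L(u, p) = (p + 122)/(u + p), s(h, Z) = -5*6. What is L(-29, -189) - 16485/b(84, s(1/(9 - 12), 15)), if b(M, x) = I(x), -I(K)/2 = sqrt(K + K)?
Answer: 67/218 - 1099*I*sqrt(15)/4 ≈ 0.30734 - 1064.1*I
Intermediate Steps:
I(K) = -2*sqrt(2)*sqrt(K) (I(K) = -2*sqrt(K + K) = -2*sqrt(2)*sqrt(K))
s(h, Z) = -30
b(M, x) = -2*sqrt(2)*sqrt(x)
L(u, p) = (122 + p)/(p + u)
L(-29, -189) - 16485/b(84, s(1/(9 - 12), 15)) = (122 - 189)/(-189 - 29) - 16485*I*sqrt(15)/60 = -67/(-218) - 16485*I*sqrt(15)/60 = -1/218*(-67) - 16485*I*sqrt(15)/60 = 67/218 - 1099*I*sqrt(15)/4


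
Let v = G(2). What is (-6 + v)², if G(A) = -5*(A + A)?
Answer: 676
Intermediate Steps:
G(A) = -10*A
v = -20 (v = -10*2 = -20)
(-6 + v)² = (-6 - 20)² = (-26)² = 676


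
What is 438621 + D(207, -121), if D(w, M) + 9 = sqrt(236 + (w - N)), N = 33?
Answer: 438612 + sqrt(410) ≈ 4.3863e+5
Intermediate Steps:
D(w, M) = -9 + sqrt(203 + w) (D(w, M) = -9 + sqrt(236 + (w - 1*33)) = -9 + sqrt(236 + (w - 33)) = -9 + sqrt(236 + (-33 + w)) = -9 + sqrt(203 + w))
438621 + D(207, -121) = 438621 + (-9 + sqrt(203 + 207)) = 438621 + (-9 + sqrt(410)) = 438612 + sqrt(410)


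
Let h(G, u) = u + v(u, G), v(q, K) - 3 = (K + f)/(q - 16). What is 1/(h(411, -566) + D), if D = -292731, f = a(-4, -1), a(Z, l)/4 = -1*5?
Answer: -582/170697499 ≈ -3.4095e-6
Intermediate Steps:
a(Z, l) = -20 (a(Z, l) = 4*(-1*5) = 4*(-5) = -20)
f = -20
v(q, K) = 3 + (-20 + K)/(-16 + q) (v(q, K) = 3 + (K - 20)/(q - 16) = 3 + (-20 + K)/(-16 + q))
h(G, u) = u + (-68 + G + 3*u)/(-16 + u)
1/(h(411, -566) + D) = 1/((-68 + 411 + (-566)² - 13*(-566))/(-16 - 566) - 292731) = 1/((-68 + 411 + 320356 + 7358)/(-582) - 292731) = 1/(-1/582*328057 - 292731) = 1/(-328057/582 - 292731) = 1/(-170697499/582) = -582/170697499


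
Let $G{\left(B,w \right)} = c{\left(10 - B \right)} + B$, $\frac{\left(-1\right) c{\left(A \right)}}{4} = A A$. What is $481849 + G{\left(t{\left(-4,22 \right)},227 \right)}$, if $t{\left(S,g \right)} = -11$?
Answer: $480074$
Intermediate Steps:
$c{\left(A \right)} = - 4 A^{2}$ ($c{\left(A \right)} = - 4 A A = - 4 A^{2}$)
$G{\left(B,w \right)} = B - 4 \left(10 - B\right)^{2}$ ($G{\left(B,w \right)} = - 4 \left(10 - B\right)^{2} + B = B - 4 \left(10 - B\right)^{2}$)
$481849 + G{\left(t{\left(-4,22 \right)},227 \right)} = 481849 - \left(11 + 4 \left(-10 - 11\right)^{2}\right) = 481849 - \left(11 + 4 \left(-21\right)^{2}\right) = 481849 - 1775 = 480074$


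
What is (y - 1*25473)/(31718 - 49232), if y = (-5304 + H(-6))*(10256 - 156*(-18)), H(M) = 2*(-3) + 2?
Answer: 69369185/17514 ≈ 3960.8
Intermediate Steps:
H(M) = -4 (H(M) = -6 + 2 = -4)
y = -69343712 (y = (-5304 - 4)*(10256 - 156*(-18)) = -5308*(10256 + 2808) = -5308*13064 = -69343712)
(y - 1*25473)/(31718 - 49232) = (-69343712 - 1*25473)/(31718 - 49232) = (-69343712 - 25473)/(-17514) = -69369185*(-1/17514) = 69369185/17514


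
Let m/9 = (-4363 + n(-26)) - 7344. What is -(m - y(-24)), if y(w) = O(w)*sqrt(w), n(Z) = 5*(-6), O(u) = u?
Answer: 105633 - 48*I*sqrt(6) ≈ 1.0563e+5 - 117.58*I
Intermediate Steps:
n(Z) = -30
y(w) = w**(3/2) (y(w) = w*sqrt(w) = w**(3/2))
m = -105633 (m = 9*((-4363 - 30) - 7344) = 9*(-4393 - 7344) = 9*(-11737) = -105633)
-(m - y(-24)) = -(-105633 - (-24)**(3/2)) = -(-105633 - (-48)*I*sqrt(6)) = -(-105633 + 48*I*sqrt(6)) = 105633 - 48*I*sqrt(6)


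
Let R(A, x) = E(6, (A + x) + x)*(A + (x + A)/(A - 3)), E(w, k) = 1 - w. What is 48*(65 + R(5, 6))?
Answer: 600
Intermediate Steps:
R(A, x) = -5*A - 5*(A + x)/(-3 + A) (R(A, x) = (1 - 1*6)*(A + (x + A)/(A - 3)) = (1 - 6)*(A + (A + x)/(-3 + A)) = -5*(A + (A + x)/(-3 + A)) = -5*A - 5*(A + x)/(-3 + A))
48*(65 + R(5, 6)) = 48*(65 + 5*(-1*6 - 1*5**2 + 2*5)/(-3 + 5)) = 48*(65 + 5*(-6 - 1*25 + 10)/2) = 48*(65 + 5*(1/2)*(-6 - 25 + 10)) = 48*(65 + 5*(1/2)*(-21)) = 48*(65 - 105/2) = 48*(25/2) = 600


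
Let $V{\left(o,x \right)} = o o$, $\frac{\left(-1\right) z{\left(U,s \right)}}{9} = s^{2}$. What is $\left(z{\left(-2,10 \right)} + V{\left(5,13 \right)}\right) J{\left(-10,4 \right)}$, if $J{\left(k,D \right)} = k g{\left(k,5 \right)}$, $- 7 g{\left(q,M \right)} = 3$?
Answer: $-3750$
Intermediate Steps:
$g{\left(q,M \right)} = - \frac{3}{7}$ ($g{\left(q,M \right)} = \left(- \frac{1}{7}\right) 3 = - \frac{3}{7}$)
$z{\left(U,s \right)} = - 9 s^{2}$
$V{\left(o,x \right)} = o^{2}$
$J{\left(k,D \right)} = - \frac{3 k}{7}$ ($J{\left(k,D \right)} = k \left(- \frac{3}{7}\right) = - \frac{3 k}{7}$)
$\left(z{\left(-2,10 \right)} + V{\left(5,13 \right)}\right) J{\left(-10,4 \right)} = \left(- 9 \cdot 10^{2} + 5^{2}\right) \left(\left(- \frac{3}{7}\right) \left(-10\right)\right) = \left(\left(-9\right) 100 + 25\right) \frac{30}{7} = \left(-900 + 25\right) \frac{30}{7} = \left(-875\right) \frac{30}{7} = -3750$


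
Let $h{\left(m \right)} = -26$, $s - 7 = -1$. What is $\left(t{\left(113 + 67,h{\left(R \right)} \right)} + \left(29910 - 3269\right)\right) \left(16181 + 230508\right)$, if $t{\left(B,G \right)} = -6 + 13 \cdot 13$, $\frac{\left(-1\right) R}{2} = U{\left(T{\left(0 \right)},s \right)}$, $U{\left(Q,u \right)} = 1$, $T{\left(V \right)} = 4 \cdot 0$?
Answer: $6612251956$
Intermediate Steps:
$s = 6$ ($s = 7 - 1 = 6$)
$T{\left(V \right)} = 0$
$R = -2$ ($R = \left(-2\right) 1 = -2$)
$t{\left(B,G \right)} = 163$ ($t{\left(B,G \right)} = -6 + 169 = 163$)
$\left(t{\left(113 + 67,h{\left(R \right)} \right)} + \left(29910 - 3269\right)\right) \left(16181 + 230508\right) = \left(163 + \left(29910 - 3269\right)\right) \left(16181 + 230508\right) = \left(163 + \left(29910 - 3269\right)\right) 246689 = \left(163 + 26641\right) 246689 = 26804 \cdot 246689 = 6612251956$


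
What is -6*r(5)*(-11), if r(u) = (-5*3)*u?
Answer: -4950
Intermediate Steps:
r(u) = -15*u
-6*r(5)*(-11) = -(-90)*5*(-11) = -6*(-75)*(-11) = 450*(-11) = -4950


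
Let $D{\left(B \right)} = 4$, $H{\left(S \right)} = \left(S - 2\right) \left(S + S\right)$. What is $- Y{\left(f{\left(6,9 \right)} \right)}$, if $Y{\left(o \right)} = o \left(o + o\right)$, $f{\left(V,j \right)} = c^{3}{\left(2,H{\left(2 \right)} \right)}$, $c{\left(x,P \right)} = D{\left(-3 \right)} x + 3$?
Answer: $-3543122$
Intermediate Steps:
$H{\left(S \right)} = 2 S \left(-2 + S\right)$ ($H{\left(S \right)} = \left(-2 + S\right) 2 S = 2 S \left(-2 + S\right)$)
$c{\left(x,P \right)} = 3 + 4 x$ ($c{\left(x,P \right)} = 4 x + 3 = 3 + 4 x$)
$f{\left(V,j \right)} = 1331$ ($f{\left(V,j \right)} = \left(3 + 4 \cdot 2\right)^{3} = \left(3 + 8\right)^{3} = 11^{3} = 1331$)
$Y{\left(o \right)} = 2 o^{2}$ ($Y{\left(o \right)} = o 2 o = 2 o^{2}$)
$- Y{\left(f{\left(6,9 \right)} \right)} = - 2 \cdot 1331^{2} = - 2 \cdot 1771561 = \left(-1\right) 3543122 = -3543122$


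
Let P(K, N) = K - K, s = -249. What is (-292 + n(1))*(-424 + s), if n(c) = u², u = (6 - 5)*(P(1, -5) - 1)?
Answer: 195843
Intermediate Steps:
P(K, N) = 0
u = -1 (u = (6 - 5)*(0 - 1) = 1*(-1) = -1)
n(c) = 1 (n(c) = (-1)² = 1)
(-292 + n(1))*(-424 + s) = (-292 + 1)*(-424 - 249) = -291*(-673) = 195843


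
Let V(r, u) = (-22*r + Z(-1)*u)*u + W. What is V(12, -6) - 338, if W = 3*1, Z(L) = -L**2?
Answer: 1213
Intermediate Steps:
W = 3
V(r, u) = 3 + u*(-u - 22*r) (V(r, u) = (-22*r + (-1*(-1)**2)*u)*u + 3 = (-22*r + (-1*1)*u)*u + 3 = (-22*r - u)*u + 3 = (-u - 22*r)*u + 3 = u*(-u - 22*r) + 3 = 3 + u*(-u - 22*r))
V(12, -6) - 338 = (3 - 1*(-6)**2 - 22*12*(-6)) - 338 = (3 - 1*36 + 1584) - 338 = (3 - 36 + 1584) - 338 = 1551 - 338 = 1213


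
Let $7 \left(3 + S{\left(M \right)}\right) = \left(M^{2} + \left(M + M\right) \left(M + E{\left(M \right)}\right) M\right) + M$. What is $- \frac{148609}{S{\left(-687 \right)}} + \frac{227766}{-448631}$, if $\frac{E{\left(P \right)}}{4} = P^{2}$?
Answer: $- \frac{405740514453752891}{799186723946517633} \approx -0.50769$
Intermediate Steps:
$E{\left(P \right)} = 4 P^{2}$
$S{\left(M \right)} = -3 + \frac{M}{7} + \frac{M^{2}}{7} + \frac{2 M^{2} \left(M + 4 M^{2}\right)}{7}$ ($S{\left(M \right)} = -3 + \frac{\left(M^{2} + \left(M + M\right) \left(M + 4 M^{2}\right) M\right) + M}{7} = -3 + \frac{\left(M^{2} + 2 M \left(M + 4 M^{2}\right) M\right) + M}{7} = -3 + \frac{\left(M^{2} + 2 M^{2} \left(M + 4 M^{2}\right)\right) + M}{7} = -3 + \frac{M + M^{2} + 2 M^{2} \left(M + 4 M^{2}\right)}{7} = -3 + \left(\frac{M}{7} + \frac{M^{2}}{7} + \frac{2 M^{2} \left(M + 4 M^{2}\right)}{7}\right) = -3 + \frac{M}{7} + \frac{M^{2}}{7} + \frac{2 M^{2} \left(M + 4 M^{2}\right)}{7}$)
$- \frac{148609}{S{\left(-687 \right)}} + \frac{227766}{-448631} = - \frac{148609}{-3 + \frac{1}{7} \left(-687\right) + \frac{\left(-687\right)^{2}}{7} + \frac{2 \left(-687\right)^{3}}{7} + \frac{8 \left(-687\right)^{4}}{7}} + \frac{227766}{-448631} = - \frac{148609}{-3 - \frac{687}{7} + \frac{1}{7} \cdot 471969 + \frac{2}{7} \left(-324242703\right) + \frac{8}{7} \cdot 222754736961} + 227766 \left(- \frac{1}{448631}\right) = - \frac{148609}{-3 - \frac{687}{7} + \frac{471969}{7} - \frac{648485406}{7} + \frac{1782037895688}{7}} - \frac{227766}{448631} = - \frac{148609}{\frac{1781389881543}{7}} - \frac{227766}{448631} = \left(-148609\right) \frac{7}{1781389881543} - \frac{227766}{448631} = - \frac{1040263}{1781389881543} - \frac{227766}{448631} = - \frac{405740514453752891}{799186723946517633}$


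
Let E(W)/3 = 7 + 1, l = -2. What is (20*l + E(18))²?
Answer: 256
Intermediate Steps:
E(W) = 24 (E(W) = 3*(7 + 1) = 3*8 = 24)
(20*l + E(18))² = (20*(-2) + 24)² = (-40 + 24)² = (-16)² = 256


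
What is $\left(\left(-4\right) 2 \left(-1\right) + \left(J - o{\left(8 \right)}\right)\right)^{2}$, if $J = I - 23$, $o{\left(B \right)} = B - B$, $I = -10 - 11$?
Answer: $1296$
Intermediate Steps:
$I = -21$
$o{\left(B \right)} = 0$
$J = -44$ ($J = -21 - 23 = -44$)
$\left(\left(-4\right) 2 \left(-1\right) + \left(J - o{\left(8 \right)}\right)\right)^{2} = \left(\left(-4\right) 2 \left(-1\right) - 44\right)^{2} = \left(\left(-8\right) \left(-1\right) + \left(-44 + 0\right)\right)^{2} = \left(8 - 44\right)^{2} = \left(-36\right)^{2} = 1296$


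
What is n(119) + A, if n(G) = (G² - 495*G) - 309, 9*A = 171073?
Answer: -234404/9 ≈ -26045.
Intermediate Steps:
A = 171073/9 (A = (⅑)*171073 = 171073/9 ≈ 19008.)
n(G) = -309 + G² - 495*G
n(119) + A = (-309 + 119² - 495*119) + 171073/9 = (-309 + 14161 - 58905) + 171073/9 = -45053 + 171073/9 = -234404/9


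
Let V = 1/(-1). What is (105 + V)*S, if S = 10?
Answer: 1040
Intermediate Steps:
V = -1
(105 + V)*S = (105 - 1)*10 = 104*10 = 1040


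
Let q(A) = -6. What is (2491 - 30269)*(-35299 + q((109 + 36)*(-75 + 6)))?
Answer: 980702290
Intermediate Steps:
(2491 - 30269)*(-35299 + q((109 + 36)*(-75 + 6))) = (2491 - 30269)*(-35299 - 6) = -27778*(-35305) = 980702290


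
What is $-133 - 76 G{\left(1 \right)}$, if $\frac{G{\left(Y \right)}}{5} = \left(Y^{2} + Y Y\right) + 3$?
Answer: $-2033$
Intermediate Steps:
$G{\left(Y \right)} = 15 + 10 Y^{2}$ ($G{\left(Y \right)} = 5 \left(\left(Y^{2} + Y Y\right) + 3\right) = 5 \left(\left(Y^{2} + Y^{2}\right) + 3\right) = 5 \left(2 Y^{2} + 3\right) = 5 \left(3 + 2 Y^{2}\right) = 15 + 10 Y^{2}$)
$-133 - 76 G{\left(1 \right)} = -133 - 76 \left(15 + 10 \cdot 1^{2}\right) = -133 - 76 \left(15 + 10 \cdot 1\right) = -133 - 76 \left(15 + 10\right) = -133 - 1900 = -2033$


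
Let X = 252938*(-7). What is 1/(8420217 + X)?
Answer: 1/6649651 ≈ 1.5038e-7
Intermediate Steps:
X = -1770566
1/(8420217 + X) = 1/(8420217 - 1770566) = 1/6649651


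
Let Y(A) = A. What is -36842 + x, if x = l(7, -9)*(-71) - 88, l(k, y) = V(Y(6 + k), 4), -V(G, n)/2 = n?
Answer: -36362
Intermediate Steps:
V(G, n) = -2*n
l(k, y) = -8 (l(k, y) = -2*4 = -8)
x = 480 (x = -8*(-71) - 88 = 568 - 88 = 480)
-36842 + x = -36842 + 480 = -36362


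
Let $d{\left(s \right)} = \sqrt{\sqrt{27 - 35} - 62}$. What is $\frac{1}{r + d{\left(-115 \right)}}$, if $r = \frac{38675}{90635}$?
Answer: $\frac{18127}{7735 + 18127 \sqrt{2} \sqrt{-31 + i \sqrt{2}}} \approx 0.0097159 - 0.12622 i$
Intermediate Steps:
$r = \frac{7735}{18127}$ ($r = 38675 \cdot \frac{1}{90635} = \frac{7735}{18127} \approx 0.42671$)
$d{\left(s \right)} = \sqrt{-62 + 2 i \sqrt{2}}$ ($d{\left(s \right)} = \sqrt{\sqrt{-8} - 62} = \sqrt{2 i \sqrt{2} - 62} = \sqrt{-62 + 2 i \sqrt{2}}$)
$\frac{1}{r + d{\left(-115 \right)}} = \frac{1}{\frac{7735}{18127} + \sqrt{-62 + 2 i \sqrt{2}}}$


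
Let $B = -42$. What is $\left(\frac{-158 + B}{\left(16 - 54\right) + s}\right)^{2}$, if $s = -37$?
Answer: $\frac{64}{9} \approx 7.1111$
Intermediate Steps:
$\left(\frac{-158 + B}{\left(16 - 54\right) + s}\right)^{2} = \left(\frac{-158 - 42}{\left(16 - 54\right) - 37}\right)^{2} = \left(- \frac{200}{-38 - 37}\right)^{2} = \left(- \frac{200}{-75}\right)^{2} = \left(\left(-200\right) \left(- \frac{1}{75}\right)\right)^{2} = \left(\frac{8}{3}\right)^{2} = \frac{64}{9}$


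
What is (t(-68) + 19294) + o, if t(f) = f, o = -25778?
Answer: -6552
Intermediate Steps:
(t(-68) + 19294) + o = (-68 + 19294) - 25778 = 19226 - 25778 = -6552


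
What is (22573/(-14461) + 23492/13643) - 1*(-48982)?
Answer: 1380537176537/28184489 ≈ 48982.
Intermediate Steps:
(22573/(-14461) + 23492/13643) - 1*(-48982) = (22573*(-1/14461) + 23492*(1/13643)) + 48982 = (-22573/14461 + 3356/1949) + 48982 = 4536339/28184489 + 48982 = 1380537176537/28184489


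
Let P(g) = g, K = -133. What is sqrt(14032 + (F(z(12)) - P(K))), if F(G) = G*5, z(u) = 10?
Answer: sqrt(14215) ≈ 119.23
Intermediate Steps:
F(G) = 5*G
sqrt(14032 + (F(z(12)) - P(K))) = sqrt(14032 + (5*10 - 1*(-133))) = sqrt(14032 + (50 + 133)) = sqrt(14032 + 183) = sqrt(14215)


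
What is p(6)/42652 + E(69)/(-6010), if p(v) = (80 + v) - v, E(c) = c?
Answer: -615547/64084630 ≈ -0.0096052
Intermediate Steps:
p(v) = 80
p(6)/42652 + E(69)/(-6010) = 80/42652 + 69/(-6010) = 80*(1/42652) + 69*(-1/6010) = 20/10663 - 69/6010 = -615547/64084630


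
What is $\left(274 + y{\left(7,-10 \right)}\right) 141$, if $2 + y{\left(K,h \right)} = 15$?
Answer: $40467$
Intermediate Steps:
$y{\left(K,h \right)} = 13$ ($y{\left(K,h \right)} = -2 + 15 = 13$)
$\left(274 + y{\left(7,-10 \right)}\right) 141 = \left(274 + 13\right) 141 = 287 \cdot 141 = 40467$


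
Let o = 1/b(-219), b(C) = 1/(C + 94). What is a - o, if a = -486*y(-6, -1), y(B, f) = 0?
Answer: 125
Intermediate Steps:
b(C) = 1/(94 + C)
o = -125 (o = 1/(1/(94 - 219)) = 1/(1/(-125)) = 1/(-1/125) = -125)
a = 0 (a = -486*0 = 0)
a - o = 0 - 1*(-125) = 0 + 125 = 125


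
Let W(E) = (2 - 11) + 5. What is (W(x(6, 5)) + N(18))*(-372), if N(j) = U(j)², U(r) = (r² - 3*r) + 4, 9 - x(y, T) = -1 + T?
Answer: -27926784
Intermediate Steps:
x(y, T) = 10 - T (x(y, T) = 9 - (-1 + T) = 9 + (1 - T) = 10 - T)
U(r) = 4 + r² - 3*r
N(j) = (4 + j² - 3*j)²
W(E) = -4 (W(E) = -9 + 5 = -4)
(W(x(6, 5)) + N(18))*(-372) = (-4 + (4 + 18² - 3*18)²)*(-372) = (-4 + (4 + 324 - 54)²)*(-372) = (-4 + 274²)*(-372) = (-4 + 75076)*(-372) = 75072*(-372) = -27926784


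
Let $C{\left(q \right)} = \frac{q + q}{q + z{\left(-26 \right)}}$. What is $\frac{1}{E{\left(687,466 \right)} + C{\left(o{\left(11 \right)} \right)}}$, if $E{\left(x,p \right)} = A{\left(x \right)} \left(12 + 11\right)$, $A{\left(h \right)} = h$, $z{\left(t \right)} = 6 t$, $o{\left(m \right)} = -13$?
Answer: $\frac{13}{205415} \approx 6.3287 \cdot 10^{-5}$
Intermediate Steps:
$E{\left(x,p \right)} = 23 x$ ($E{\left(x,p \right)} = x \left(12 + 11\right) = x 23 = 23 x$)
$C{\left(q \right)} = \frac{2 q}{-156 + q}$ ($C{\left(q \right)} = \frac{q + q}{q + 6 \left(-26\right)} = \frac{2 q}{q - 156} = \frac{2 q}{-156 + q}$)
$\frac{1}{E{\left(687,466 \right)} + C{\left(o{\left(11 \right)} \right)}} = \frac{1}{23 \cdot 687 + 2 \left(-13\right) \frac{1}{-156 - 13}} = \frac{1}{15801 + 2 \left(-13\right) \frac{1}{-169}} = \frac{1}{15801 + 2 \left(-13\right) \left(- \frac{1}{169}\right)} = \frac{1}{15801 + \frac{2}{13}} = \frac{1}{\frac{205415}{13}} = \frac{13}{205415}$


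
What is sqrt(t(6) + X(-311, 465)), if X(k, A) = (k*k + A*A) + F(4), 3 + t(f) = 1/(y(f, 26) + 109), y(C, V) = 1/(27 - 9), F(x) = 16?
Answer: sqrt(1205946544205)/1963 ≈ 559.43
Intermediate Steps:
y(C, V) = 1/18
t(f) = -5871/1963 (t(f) = -3 + 1/(1/18 + 109) = -3 + 1/(1963/18) = -3 + 18/1963 = -5871/1963)
X(k, A) = 16 + A**2 + k**2 (X(k, A) = (k*k + A*A) + 16 = (k**2 + A**2) + 16 = (A**2 + k**2) + 16 = 16 + A**2 + k**2)
sqrt(t(6) + X(-311, 465)) = sqrt(-5871/1963 + (16 + 465**2 + (-311)**2)) = sqrt(-5871/1963 + (16 + 216225 + 96721)) = sqrt(-5871/1963 + 312962) = sqrt(614338535/1963) = sqrt(1205946544205)/1963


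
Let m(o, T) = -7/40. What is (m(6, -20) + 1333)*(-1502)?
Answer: -40038063/20 ≈ -2.0019e+6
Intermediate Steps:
m(o, T) = -7/40 (m(o, T) = -7*1/40 = -7/40)
(m(6, -20) + 1333)*(-1502) = (-7/40 + 1333)*(-1502) = (53313/40)*(-1502) = -40038063/20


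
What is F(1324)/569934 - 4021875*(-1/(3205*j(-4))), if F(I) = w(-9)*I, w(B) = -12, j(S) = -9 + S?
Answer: -5879141743/60887949 ≈ -96.557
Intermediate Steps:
F(I) = -12*I
F(1324)/569934 - 4021875*(-1/(3205*j(-4))) = -12*1324/569934 - 4021875*(-1/(3205*(-9 - 4))) = -15888*1/569934 - 4021875/((-3205*(-13))) = -2648/94989 - 4021875/41665 = -2648/94989 - 4021875*1/41665 = -2648/94989 - 61875/641 = -5879141743/60887949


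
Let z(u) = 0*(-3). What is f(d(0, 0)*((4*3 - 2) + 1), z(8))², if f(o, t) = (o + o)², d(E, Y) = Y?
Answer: 0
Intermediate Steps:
z(u) = 0
f(o, t) = 4*o² (f(o, t) = (2*o)² = 4*o²)
f(d(0, 0)*((4*3 - 2) + 1), z(8))² = (4*(0*((4*3 - 2) + 1))²)² = (4*(0*((12 - 2) + 1))²)² = (4*(0*(10 + 1))²)² = (4*(0*11)²)² = (4*0²)² = (4*0)² = 0² = 0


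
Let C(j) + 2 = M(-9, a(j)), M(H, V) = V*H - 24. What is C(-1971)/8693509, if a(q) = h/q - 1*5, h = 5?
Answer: 4166/1903878471 ≈ 2.1882e-6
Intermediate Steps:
a(q) = -5 + 5/q (a(q) = 5/q - 1*5 = 5/q - 5 = -5 + 5/q)
M(H, V) = -24 + H*V (M(H, V) = H*V - 24 = -24 + H*V)
C(j) = 19 - 45/j (C(j) = -2 + (-24 - 9*(-5 + 5/j)) = -2 + (-24 + (45 - 45/j)) = -2 + (21 - 45/j) = 19 - 45/j)
C(-1971)/8693509 = (19 - 45/(-1971))/8693509 = (19 - 45*(-1/1971))*(1/8693509) = (19 + 5/219)*(1/8693509) = (4166/219)*(1/8693509) = 4166/1903878471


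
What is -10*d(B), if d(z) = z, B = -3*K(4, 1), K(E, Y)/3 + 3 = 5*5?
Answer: 1980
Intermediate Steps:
K(E, Y) = 66 (K(E, Y) = -9 + 3*(5*5) = -9 + 3*25 = -9 + 75 = 66)
B = -198 (B = -3*66 = -198)
-10*d(B) = -10*(-198) = 1980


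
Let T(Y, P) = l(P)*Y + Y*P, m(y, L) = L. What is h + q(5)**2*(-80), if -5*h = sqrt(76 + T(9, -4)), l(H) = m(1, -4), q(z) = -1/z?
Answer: -18/5 ≈ -3.6000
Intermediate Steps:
l(H) = -4
T(Y, P) = -4*Y + P*Y (T(Y, P) = -4*Y + Y*P = -4*Y + P*Y)
h = -2/5 (h = -sqrt(76 + 9*(-4 - 4))/5 = -sqrt(76 + 9*(-8))/5 = -sqrt(76 - 72)/5 = -sqrt(4)/5 = -1/5*2 = -2/5 ≈ -0.40000)
h + q(5)**2*(-80) = -2/5 + (-1/5)**2*(-80) = -2/5 + (1/25)*(-80) = -2/5 - 16/5 = -18/5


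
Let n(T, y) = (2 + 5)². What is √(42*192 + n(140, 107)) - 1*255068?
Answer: -255068 + √8113 ≈ -2.5498e+5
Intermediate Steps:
n(T, y) = 49 (n(T, y) = 7² = 49)
√(42*192 + n(140, 107)) - 1*255068 = √(42*192 + 49) - 1*255068 = √(8064 + 49) - 255068 = √8113 - 255068 = -255068 + √8113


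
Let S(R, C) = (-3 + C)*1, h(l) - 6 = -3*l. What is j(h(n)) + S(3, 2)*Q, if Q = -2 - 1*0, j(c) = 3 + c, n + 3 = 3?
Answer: 11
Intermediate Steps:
n = 0 (n = -3 + 3 = 0)
h(l) = 6 - 3*l
S(R, C) = -3 + C
Q = -2 (Q = -2 + 0 = -2)
j(h(n)) + S(3, 2)*Q = (3 + (6 - 3*0)) + (-3 + 2)*(-2) = (3 + (6 + 0)) - 1*(-2) = (3 + 6) + 2 = 9 + 2 = 11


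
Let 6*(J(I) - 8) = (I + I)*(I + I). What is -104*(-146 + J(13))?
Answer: 7904/3 ≈ 2634.7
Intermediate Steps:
J(I) = 8 + 2*I²/3 (J(I) = 8 + ((I + I)*(I + I))/6 = 8 + ((2*I)*(2*I))/6 = 8 + (4*I²)/6 = 8 + 2*I²/3)
-104*(-146 + J(13)) = -104*(-146 + (8 + (⅔)*13²)) = -104*(-146 + (8 + (⅔)*169)) = -104*(-146 + (8 + 338/3)) = -104*(-146 + 362/3) = -104*(-76/3) = 7904/3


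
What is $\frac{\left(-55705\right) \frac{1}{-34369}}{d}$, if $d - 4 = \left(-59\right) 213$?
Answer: $- \frac{55705}{431777747} \approx -0.00012901$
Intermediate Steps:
$d = -12563$ ($d = 4 - 12567 = -12563$)
$\frac{\left(-55705\right) \frac{1}{-34369}}{d} = \frac{\left(-55705\right) \frac{1}{-34369}}{-12563} = \left(-55705\right) \left(- \frac{1}{34369}\right) \left(- \frac{1}{12563}\right) = \frac{55705}{34369} \left(- \frac{1}{12563}\right) = - \frac{55705}{431777747}$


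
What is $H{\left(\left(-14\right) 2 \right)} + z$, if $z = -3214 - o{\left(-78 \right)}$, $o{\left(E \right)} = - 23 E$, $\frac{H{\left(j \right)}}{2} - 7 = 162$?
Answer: $-4670$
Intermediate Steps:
$H{\left(j \right)} = 338$ ($H{\left(j \right)} = 14 + 2 \cdot 162 = 14 + 324 = 338$)
$z = -5008$ ($z = -3214 - \left(-23\right) \left(-78\right) = -3214 - 1794 = -5008$)
$H{\left(\left(-14\right) 2 \right)} + z = 338 - 5008 = -4670$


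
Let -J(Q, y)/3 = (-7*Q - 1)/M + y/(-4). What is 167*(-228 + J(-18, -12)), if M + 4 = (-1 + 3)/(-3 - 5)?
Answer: -422343/17 ≈ -24844.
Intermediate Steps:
M = -17/4 (M = -4 + (-1 + 3)/(-3 - 5) = -4 + 2/(-8) = -4 + 2*(-1/8) = -4 - 1/4 = -17/4 ≈ -4.2500)
J(Q, y) = -12/17 - 84*Q/17 + 3*y/4 (J(Q, y) = -3*((-7*Q - 1)/(-17/4) + y/(-4)) = -3*((-1 - 7*Q)*(-4/17) + y*(-1/4)) = -3*((4/17 + 28*Q/17) - y/4) = -3*(4/17 - y/4 + 28*Q/17) = -12/17 - 84*Q/17 + 3*y/4)
167*(-228 + J(-18, -12)) = 167*(-228 + (-12/17 - 84/17*(-18) + (3/4)*(-12))) = 167*(-228 + (-12/17 + 1512/17 - 9)) = 167*(-228 + 1347/17) = 167*(-2529/17) = -422343/17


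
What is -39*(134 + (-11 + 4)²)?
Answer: -7137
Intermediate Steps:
-39*(134 + (-11 + 4)²) = -39*(134 + (-7)²) = -39*(134 + 49) = -39*183 = -7137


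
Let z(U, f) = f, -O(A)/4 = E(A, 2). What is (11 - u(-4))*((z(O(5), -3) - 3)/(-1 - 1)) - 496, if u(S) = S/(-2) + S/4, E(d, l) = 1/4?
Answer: -466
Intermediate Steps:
E(d, l) = ¼
O(A) = -1 (O(A) = -4*¼ = -1)
u(S) = -S/4 (u(S) = S*(-½) + S*(¼) = -S/2 + S/4 = -S/4)
(11 - u(-4))*((z(O(5), -3) - 3)/(-1 - 1)) - 496 = (11 - (-1)*(-4)/4)*((-3 - 3)/(-1 - 1)) - 496 = (11 - 1*1)*(-6/(-2)) - 496 = (11 - 1)*(-6*(-½)) - 496 = 10*3 - 496 = 30 - 496 = -466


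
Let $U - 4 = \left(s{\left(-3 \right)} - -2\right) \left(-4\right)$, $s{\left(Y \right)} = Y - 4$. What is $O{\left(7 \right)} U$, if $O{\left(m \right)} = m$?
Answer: $168$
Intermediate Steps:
$s{\left(Y \right)} = -4 + Y$
$U = 24$ ($U = 4 + \left(\left(-4 - 3\right) - -2\right) \left(-4\right) = 4 + \left(-7 + 2\right) \left(-4\right) = 4 - -20 = 4 + 20 = 24$)
$O{\left(7 \right)} U = 7 \cdot 24 = 168$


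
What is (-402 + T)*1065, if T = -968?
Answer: -1459050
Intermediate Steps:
(-402 + T)*1065 = (-402 - 968)*1065 = -1370*1065 = -1459050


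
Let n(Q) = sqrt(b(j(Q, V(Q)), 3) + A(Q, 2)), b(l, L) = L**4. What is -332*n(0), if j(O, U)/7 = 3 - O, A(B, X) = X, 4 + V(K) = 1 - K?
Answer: -332*sqrt(83) ≈ -3024.7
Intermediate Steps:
V(K) = -3 - K (V(K) = -4 + (1 - K) = -3 - K)
j(O, U) = 21 - 7*O (j(O, U) = 7*(3 - O) = 21 - 7*O)
n(Q) = sqrt(83) (n(Q) = sqrt(3**4 + 2) = sqrt(81 + 2) = sqrt(83))
-332*n(0) = -332*sqrt(83)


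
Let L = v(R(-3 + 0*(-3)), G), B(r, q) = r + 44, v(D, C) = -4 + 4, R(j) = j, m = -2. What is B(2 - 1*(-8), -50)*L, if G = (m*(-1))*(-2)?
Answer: 0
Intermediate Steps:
G = -4 (G = -2*(-1)*(-2) = 2*(-2) = -4)
v(D, C) = 0
B(r, q) = 44 + r
L = 0
B(2 - 1*(-8), -50)*L = (44 + (2 - 1*(-8)))*0 = (44 + (2 + 8))*0 = (44 + 10)*0 = 54*0 = 0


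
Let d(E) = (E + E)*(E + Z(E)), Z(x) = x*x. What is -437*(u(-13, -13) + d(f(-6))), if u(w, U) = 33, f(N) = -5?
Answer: 72979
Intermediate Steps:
Z(x) = x**2
d(E) = 2*E*(E + E**2) (d(E) = (E + E)*(E + E**2) = (2*E)*(E + E**2) = 2*E*(E + E**2))
-437*(u(-13, -13) + d(f(-6))) = -437*(33 + 2*(-5)**2*(1 - 5)) = -437*(33 + 2*25*(-4)) = -437*(33 - 200) = -437*(-167) = 72979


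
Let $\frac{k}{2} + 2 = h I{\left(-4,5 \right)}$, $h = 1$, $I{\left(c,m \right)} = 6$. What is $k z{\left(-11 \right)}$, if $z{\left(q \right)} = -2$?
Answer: $-16$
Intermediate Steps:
$k = 8$ ($k = -4 + 2 \cdot 1 \cdot 6 = -4 + 2 \cdot 6 = -4 + 12 = 8$)
$k z{\left(-11 \right)} = 8 \left(-2\right) = -16$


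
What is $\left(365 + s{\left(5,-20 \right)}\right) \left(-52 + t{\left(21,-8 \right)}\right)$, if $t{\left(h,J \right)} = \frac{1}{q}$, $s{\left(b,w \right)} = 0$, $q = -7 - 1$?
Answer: $- \frac{152205}{8} \approx -19026.0$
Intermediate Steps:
$q = -8$ ($q = -7 - 1 = -8$)
$t{\left(h,J \right)} = - \frac{1}{8}$ ($t{\left(h,J \right)} = \frac{1}{-8} = - \frac{1}{8}$)
$\left(365 + s{\left(5,-20 \right)}\right) \left(-52 + t{\left(21,-8 \right)}\right) = \left(365 + 0\right) \left(-52 - \frac{1}{8}\right) = 365 \left(- \frac{417}{8}\right) = - \frac{152205}{8}$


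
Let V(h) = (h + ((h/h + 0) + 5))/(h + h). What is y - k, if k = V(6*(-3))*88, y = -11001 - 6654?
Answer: -53053/3 ≈ -17684.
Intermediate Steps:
y = -17655
V(h) = (6 + h)/(2*h) (V(h) = (h + ((1 + 0) + 5))/((2*h)) = (h + (1 + 5))*(1/(2*h)) = (h + 6)*(1/(2*h)) = (6 + h)*(1/(2*h)) = (6 + h)/(2*h))
k = 88/3 (k = ((6 + 6*(-3))/(2*((6*(-3)))))*88 = ((½)*(6 - 18)/(-18))*88 = ((½)*(-1/18)*(-12))*88 = (⅓)*88 = 88/3 ≈ 29.333)
y - k = -17655 - 1*88/3 = -17655 - 88/3 = -53053/3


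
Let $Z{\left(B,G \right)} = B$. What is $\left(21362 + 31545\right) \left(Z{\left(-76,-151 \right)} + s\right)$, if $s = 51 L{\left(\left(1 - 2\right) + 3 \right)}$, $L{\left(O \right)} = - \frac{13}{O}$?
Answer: $- \frac{43119205}{2} \approx -2.156 \cdot 10^{7}$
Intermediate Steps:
$s = - \frac{663}{2}$ ($s = 51 \left(- \frac{13}{\left(1 - 2\right) + 3}\right) = 51 \left(- \frac{13}{-1 + 3}\right) = 51 \left(- \frac{13}{2}\right) = - \frac{663}{2} \approx -331.5$)
$\left(21362 + 31545\right) \left(Z{\left(-76,-151 \right)} + s\right) = \left(21362 + 31545\right) \left(-76 - \frac{663}{2}\right) = 52907 \left(- \frac{815}{2}\right) = - \frac{43119205}{2}$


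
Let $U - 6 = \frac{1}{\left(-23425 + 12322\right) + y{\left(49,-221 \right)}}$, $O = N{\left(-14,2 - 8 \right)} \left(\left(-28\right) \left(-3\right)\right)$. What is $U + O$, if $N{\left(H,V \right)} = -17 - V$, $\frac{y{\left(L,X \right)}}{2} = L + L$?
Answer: $- \frac{10012627}{10907} \approx -918.0$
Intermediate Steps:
$y{\left(L,X \right)} = 4 L$ ($y{\left(L,X \right)} = 2 \left(L + L\right) = 2 \cdot 2 L = 4 L$)
$O = -924$ ($O = \left(-17 - \left(2 - 8\right)\right) \left(\left(-28\right) \left(-3\right)\right) = \left(-17 - \left(2 - 8\right)\right) 84 = \left(-17 - -6\right) 84 = \left(-17 + 6\right) 84 = \left(-11\right) 84 = -924$)
$U = \frac{65441}{10907}$ ($U = 6 + \frac{1}{\left(-23425 + 12322\right) + 4 \cdot 49} = 6 + \frac{1}{-11103 + 196} = 6 + \frac{1}{-10907} = 6 - \frac{1}{10907} = \frac{65441}{10907} \approx 5.9999$)
$U + O = \frac{65441}{10907} - 924 = - \frac{10012627}{10907}$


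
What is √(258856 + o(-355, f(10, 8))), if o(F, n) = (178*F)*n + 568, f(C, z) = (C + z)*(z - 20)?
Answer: 4*√869279 ≈ 3729.4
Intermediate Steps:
f(C, z) = (-20 + z)*(C + z) (f(C, z) = (C + z)*(-20 + z) = (-20 + z)*(C + z))
o(F, n) = 568 + 178*F*n (o(F, n) = 178*F*n + 568 = 568 + 178*F*n)
√(258856 + o(-355, f(10, 8))) = √(258856 + (568 + 178*(-355)*(8² - 20*10 - 20*8 + 10*8))) = √(258856 + (568 + 178*(-355)*(64 - 200 - 160 + 80))) = √(258856 + (568 + 178*(-355)*(-216))) = √(258856 + (568 + 13649040)) = √(258856 + 13649608) = √13908464 = 4*√869279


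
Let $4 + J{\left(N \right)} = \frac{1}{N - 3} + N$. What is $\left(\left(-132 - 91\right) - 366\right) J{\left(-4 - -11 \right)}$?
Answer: $- \frac{7657}{4} \approx -1914.3$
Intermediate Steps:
$J{\left(N \right)} = -4 + N + \frac{1}{-3 + N}$ ($J{\left(N \right)} = -4 + \left(\frac{1}{N - 3} + N\right) = -4 + \left(\frac{1}{-3 + N} + N\right) = -4 + \left(N + \frac{1}{-3 + N}\right) = -4 + N + \frac{1}{-3 + N}$)
$\left(\left(-132 - 91\right) - 366\right) J{\left(-4 - -11 \right)} = \left(\left(-132 - 91\right) - 366\right) \frac{13 + \left(-4 - -11\right)^{2} - 7 \left(-4 - -11\right)}{-3 - -7} = \left(\left(-132 - 91\right) - 366\right) \frac{13 + \left(-4 + 11\right)^{2} - 7 \left(-4 + 11\right)}{-3 + \left(-4 + 11\right)} = \left(-223 - 366\right) \frac{13 + 7^{2} - 49}{-3 + 7} = - 589 \frac{13 + 49 - 49}{4} = - 589 \cdot \frac{1}{4} \cdot 13 = \left(-589\right) \frac{13}{4} = - \frac{7657}{4}$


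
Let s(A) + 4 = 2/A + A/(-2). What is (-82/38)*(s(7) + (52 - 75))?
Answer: 17343/266 ≈ 65.199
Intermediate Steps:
s(A) = -4 + 2/A - A/2 (s(A) = -4 + (2/A + A/(-2)) = -4 + (2/A + A*(-1/2)) = -4 + (2/A - A/2) = -4 + 2/A - A/2)
(-82/38)*(s(7) + (52 - 75)) = (-82/38)*((-4 + 2/7 - 1/2*7) + (52 - 75)) = (-82*1/38)*((-4 + 2*(1/7) - 7/2) - 23) = -41*((-4 + 2/7 - 7/2) - 23)/19 = -41*(-101/14 - 23)/19 = -41/19*(-423/14) = 17343/266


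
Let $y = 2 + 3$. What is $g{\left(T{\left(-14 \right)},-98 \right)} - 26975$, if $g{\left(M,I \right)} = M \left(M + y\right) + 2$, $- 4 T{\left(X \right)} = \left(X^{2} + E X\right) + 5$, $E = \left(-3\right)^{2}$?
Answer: $- \frac{427443}{16} \approx -26715.0$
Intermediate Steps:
$E = 9$
$y = 5$
$T{\left(X \right)} = - \frac{5}{4} - \frac{9 X}{4} - \frac{X^{2}}{4}$ ($T{\left(X \right)} = - \frac{\left(X^{2} + 9 X\right) + 5}{4} = - \frac{5 + X^{2} + 9 X}{4} = - \frac{5}{4} - \frac{9 X}{4} - \frac{X^{2}}{4}$)
$g{\left(M,I \right)} = 2 + M \left(5 + M\right)$ ($g{\left(M,I \right)} = M \left(M + 5\right) + 2 = M \left(5 + M\right) + 2 = 2 + M \left(5 + M\right)$)
$g{\left(T{\left(-14 \right)},-98 \right)} - 26975 = \left(2 + \left(- \frac{5}{4} - - \frac{63}{2} - \frac{\left(-14\right)^{2}}{4}\right)^{2} + 5 \left(- \frac{5}{4} - - \frac{63}{2} - \frac{\left(-14\right)^{2}}{4}\right)\right) - 26975 = \left(2 + \left(- \frac{5}{4} + \frac{63}{2} - 49\right)^{2} + 5 \left(- \frac{5}{4} + \frac{63}{2} - 49\right)\right) - 26975 = \left(2 + \left(- \frac{75}{4}\right)^{2} + 5 \left(- \frac{75}{4}\right)\right) - 26975 = \left(2 + \frac{5625}{16} - \frac{375}{4}\right) - 26975 = \frac{4157}{16} - 26975 = - \frac{427443}{16}$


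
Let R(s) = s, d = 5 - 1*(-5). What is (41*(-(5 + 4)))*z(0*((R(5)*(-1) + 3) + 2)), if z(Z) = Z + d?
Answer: -3690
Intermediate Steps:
d = 10 (d = 5 + 5 = 10)
z(Z) = 10 + Z (z(Z) = Z + 10 = 10 + Z)
(41*(-(5 + 4)))*z(0*((R(5)*(-1) + 3) + 2)) = (41*(-(5 + 4)))*(10 + 0*((5*(-1) + 3) + 2)) = (41*(-1*9))*(10 + 0*((-5 + 3) + 2)) = (41*(-9))*(10 + 0*(-2 + 2)) = -369*(10 + 0*0) = -369*(10 + 0) = -369*10 = -3690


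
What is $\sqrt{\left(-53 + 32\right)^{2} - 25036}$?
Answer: $i \sqrt{24595} \approx 156.83 i$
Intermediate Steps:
$\sqrt{\left(-53 + 32\right)^{2} - 25036} = \sqrt{\left(-21\right)^{2} - 25036} = \sqrt{441 - 25036} = \sqrt{-24595} = i \sqrt{24595}$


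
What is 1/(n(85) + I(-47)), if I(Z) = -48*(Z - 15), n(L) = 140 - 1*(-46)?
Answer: 1/3162 ≈ 0.00031626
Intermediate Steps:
n(L) = 186 (n(L) = 140 + 46 = 186)
I(Z) = 720 - 48*Z (I(Z) = -48*(-15 + Z) = 720 - 48*Z)
1/(n(85) + I(-47)) = 1/(186 + (720 - 48*(-47))) = 1/(186 + (720 + 2256)) = 1/(186 + 2976) = 1/3162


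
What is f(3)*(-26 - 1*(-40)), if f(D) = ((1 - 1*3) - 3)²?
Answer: 350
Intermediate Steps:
f(D) = 25 (f(D) = ((1 - 3) - 3)² = (-2 - 3)² = (-5)² = 25)
f(3)*(-26 - 1*(-40)) = 25*(-26 - 1*(-40)) = 25*(-26 + 40) = 25*14 = 350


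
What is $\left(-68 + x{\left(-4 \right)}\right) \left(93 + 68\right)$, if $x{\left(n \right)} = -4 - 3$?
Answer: $-12075$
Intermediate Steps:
$x{\left(n \right)} = -7$
$\left(-68 + x{\left(-4 \right)}\right) \left(93 + 68\right) = \left(-68 - 7\right) \left(93 + 68\right) = \left(-75\right) 161 = -12075$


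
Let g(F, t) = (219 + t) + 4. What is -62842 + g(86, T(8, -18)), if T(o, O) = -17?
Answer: -62636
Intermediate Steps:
g(F, t) = 223 + t
-62842 + g(86, T(8, -18)) = -62842 + (223 - 17) = -62842 + 206 = -62636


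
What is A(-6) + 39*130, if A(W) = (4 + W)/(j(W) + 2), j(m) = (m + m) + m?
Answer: 40561/8 ≈ 5070.1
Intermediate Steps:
j(m) = 3*m (j(m) = 2*m + m = 3*m)
A(W) = (4 + W)/(2 + 3*W) (A(W) = (4 + W)/(3*W + 2) = (4 + W)/(2 + 3*W))
A(-6) + 39*130 = (4 - 6)/(2 + 3*(-6)) + 39*130 = -2/(2 - 18) + 5070 = -2/(-16) + 5070 = -1/16*(-2) + 5070 = ⅛ + 5070 = 40561/8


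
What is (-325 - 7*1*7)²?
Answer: 139876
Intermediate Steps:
(-325 - 7*1*7)² = (-325 - 7*7)² = (-325 - 49)² = (-374)² = 139876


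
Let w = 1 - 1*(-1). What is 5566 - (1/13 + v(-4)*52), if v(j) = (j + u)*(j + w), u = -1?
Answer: 65597/13 ≈ 5045.9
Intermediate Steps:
w = 2 (w = 1 + 1 = 2)
v(j) = (-1 + j)*(2 + j) (v(j) = (j - 1)*(j + 2) = (-1 + j)*(2 + j))
5566 - (1/13 + v(-4)*52) = 5566 - (1/13 + (-2 - 4 + (-4)²)*52) = 5566 - (1/13 + (-2 - 4 + 16)*52) = 5566 - (1/13 + 10*52) = 5566 - (1/13 + 520) = 5566 - 1*6761/13 = 5566 - 6761/13 = 65597/13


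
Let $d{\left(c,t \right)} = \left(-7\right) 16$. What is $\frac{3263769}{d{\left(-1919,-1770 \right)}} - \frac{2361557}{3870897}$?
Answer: $- \frac{12633978125177}{433540464} \approx -29141.0$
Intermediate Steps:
$d{\left(c,t \right)} = -112$
$\frac{3263769}{d{\left(-1919,-1770 \right)}} - \frac{2361557}{3870897} = \frac{3263769}{-112} - \frac{2361557}{3870897} = 3263769 \left(- \frac{1}{112}\right) - \frac{2361557}{3870897} = - \frac{3263769}{112} - \frac{2361557}{3870897} = - \frac{12633978125177}{433540464}$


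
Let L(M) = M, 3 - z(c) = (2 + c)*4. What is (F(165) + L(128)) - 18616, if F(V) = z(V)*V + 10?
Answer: -128203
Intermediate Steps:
z(c) = -5 - 4*c (z(c) = 3 - (2 + c)*4 = 3 - (8 + 4*c) = 3 + (-8 - 4*c) = -5 - 4*c)
F(V) = 10 + V*(-5 - 4*V) (F(V) = (-5 - 4*V)*V + 10 = V*(-5 - 4*V) + 10 = 10 + V*(-5 - 4*V))
(F(165) + L(128)) - 18616 = ((10 - 1*165*(5 + 4*165)) + 128) - 18616 = ((10 - 1*165*(5 + 660)) + 128) - 18616 = ((10 - 1*165*665) + 128) - 18616 = ((10 - 109725) + 128) - 18616 = (-109715 + 128) - 18616 = -109587 - 18616 = -128203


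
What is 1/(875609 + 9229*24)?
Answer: 1/1097105 ≈ 9.1149e-7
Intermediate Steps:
1/(875609 + 9229*24) = 1/(875609 + 221496) = 1/1097105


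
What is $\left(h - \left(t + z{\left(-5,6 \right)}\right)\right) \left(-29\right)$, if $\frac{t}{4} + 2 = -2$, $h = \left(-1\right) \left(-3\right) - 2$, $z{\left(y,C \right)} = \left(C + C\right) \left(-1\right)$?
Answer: $-841$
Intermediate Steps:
$z{\left(y,C \right)} = - 2 C$ ($z{\left(y,C \right)} = 2 C \left(-1\right) = - 2 C$)
$h = 1$ ($h = 3 - 2 = 1$)
$t = -16$ ($t = -8 + 4 \left(-2\right) = -8 - 8 = -16$)
$\left(h - \left(t + z{\left(-5,6 \right)}\right)\right) \left(-29\right) = \left(1 - \left(-16 - 12\right)\right) \left(-29\right) = \left(1 - -28\right) \left(-29\right) = \left(1 + 28\right) \left(-29\right) = 29 \left(-29\right) = -841$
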